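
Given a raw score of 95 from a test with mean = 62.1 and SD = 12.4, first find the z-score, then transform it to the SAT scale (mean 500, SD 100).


z = (X - mean) / SD = (95 - 62.1) / 12.4
z = 32.9 / 12.4
z = 2.6532
SAT-scale = SAT = 500 + 100z
Carry z at full precision (z = 32.9 / 12.4) into the conversion:
SAT-scale = 500 + 100 * (32.9 / 12.4) = 500 + 3290 / 12.4
SAT-scale = 500 + 265.3226
SAT-scale = 765.3226

765.3226


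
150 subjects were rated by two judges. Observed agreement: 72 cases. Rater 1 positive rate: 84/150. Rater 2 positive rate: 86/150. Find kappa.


P_o = 72/150 = 0.48
P_e = (84*86 + 66*64) / 22500 = 0.5088
kappa = (P_o - P_e) / (1 - P_e)
kappa = (0.48 - 0.5088) / (1 - 0.5088)
kappa = -0.0586

-0.0586


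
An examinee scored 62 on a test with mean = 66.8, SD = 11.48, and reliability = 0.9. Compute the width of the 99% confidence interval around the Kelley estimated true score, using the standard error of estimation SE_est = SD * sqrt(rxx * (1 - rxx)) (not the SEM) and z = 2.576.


True score estimate = 0.9*62 + 0.1*66.8 = 62.48
SE_est = SD * sqrt(rxx * (1 - rxx)) = 11.48 * sqrt(0.9 * 0.1) = 11.48 * sqrt(0.09) = 3.444
CI = T_est +/- z * SE_est, so width = 2 * z * SE_est = 2 * 2.576 * 3.444
Width = 17.7435

17.7435


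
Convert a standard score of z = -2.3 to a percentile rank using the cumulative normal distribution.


CDF(z) = 0.5 * (1 + erf(z/sqrt(2)))
erf(-1.6263) = -0.9786
CDF = 0.0107
Percentile rank = 0.0107 * 100 = 1.07

1.07


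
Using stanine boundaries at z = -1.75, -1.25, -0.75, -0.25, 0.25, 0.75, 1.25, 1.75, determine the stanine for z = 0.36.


Stanine boundaries: [-1.75, -1.25, -0.75, -0.25, 0.25, 0.75, 1.25, 1.75]
z = 0.36
Check each boundary:
  z >= -1.75 -> could be stanine 2
  z >= -1.25 -> could be stanine 3
  z >= -0.75 -> could be stanine 4
  z >= -0.25 -> could be stanine 5
  z >= 0.25 -> could be stanine 6
  z < 0.75
  z < 1.25
  z < 1.75
Highest qualifying boundary gives stanine = 6

6


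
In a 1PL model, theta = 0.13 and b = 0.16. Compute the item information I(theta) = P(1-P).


P = 1/(1+exp(-(0.13-0.16))) = 0.4925
I = P*(1-P) = 0.4925 * 0.5075
I = 0.2499

0.2499


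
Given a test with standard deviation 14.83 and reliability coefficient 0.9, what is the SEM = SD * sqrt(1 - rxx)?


SEM = SD * sqrt(1 - rxx)
SEM = 14.83 * sqrt(1 - 0.9)
SEM = 14.83 * sqrt(0.1) = 14.83 * 0.316228
SEM = 4.6897

4.6897


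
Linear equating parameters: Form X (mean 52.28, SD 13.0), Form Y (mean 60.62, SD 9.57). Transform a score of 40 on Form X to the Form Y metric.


slope = SD_Y / SD_X = 9.57 / 13.0 ~ 0.7362
intercept = mean_Y - slope * mean_X = 60.62 - (9.57 / 13.0) * 52.28 ~ 22.1339
Y = slope * X + intercept. To avoid rounding drift from the rounded slope/intercept, evaluate the equivalent form Y = mean_Y + SD_Y * (X - mean_X) / SD_X at full precision:
Y = 60.62 + 9.57 * (40 - 52.28) / 13.0
Y = 60.62 - 9.57 * 12.28 / 13.0
Y = 60.62 - 117.5196 / 13.0
Y = 60.62 - 9.04
Y = 51.58

51.58


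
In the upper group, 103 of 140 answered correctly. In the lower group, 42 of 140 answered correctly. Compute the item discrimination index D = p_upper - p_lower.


p_upper = 103/140 = 0.7357
p_lower = 42/140 = 0.3
D = 0.7357 - 0.3 = 0.4357

0.4357


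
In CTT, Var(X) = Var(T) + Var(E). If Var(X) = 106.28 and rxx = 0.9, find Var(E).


var_true = rxx * var_obs = 0.9 * 106.28 = 95.652
var_error = var_obs - var_true
var_error = 106.28 - 95.652
var_error = 10.628

10.628


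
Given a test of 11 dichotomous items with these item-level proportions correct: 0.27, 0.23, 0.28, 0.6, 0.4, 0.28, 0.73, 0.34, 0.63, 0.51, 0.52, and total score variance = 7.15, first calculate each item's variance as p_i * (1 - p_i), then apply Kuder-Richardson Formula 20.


For each item, compute p_i * q_i:
  Item 1: 0.27 * 0.73 = 0.1971
  Item 2: 0.23 * 0.77 = 0.1771
  Item 3: 0.28 * 0.72 = 0.2016
  Item 4: 0.6 * 0.4 = 0.24
  Item 5: 0.4 * 0.6 = 0.24
  Item 6: 0.28 * 0.72 = 0.2016
  Item 7: 0.73 * 0.27 = 0.1971
  Item 8: 0.34 * 0.66 = 0.2244
  Item 9: 0.63 * 0.37 = 0.2331
  Item 10: 0.51 * 0.49 = 0.2499
  Item 11: 0.52 * 0.48 = 0.2496
Sum(p_i * q_i) = 0.1971 + 0.1771 + 0.2016 + 0.24 + 0.24 + 0.2016 + 0.1971 + 0.2244 + 0.2331 + 0.2499 + 0.2496 = 2.4115
KR-20 = (k/(k-1)) * (1 - Sum(p_i*q_i) / Var_total)
= (11/10) * (1 - 2.4115/7.15)
= 1.1 * 0.6627
KR-20 = 0.729

0.729


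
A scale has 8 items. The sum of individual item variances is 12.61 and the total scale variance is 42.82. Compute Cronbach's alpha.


alpha = (k/(k-1)) * (1 - sum(si^2)/s_total^2)
= (8/7) * (1 - 12.61/42.82)
alpha = 0.8063

0.8063


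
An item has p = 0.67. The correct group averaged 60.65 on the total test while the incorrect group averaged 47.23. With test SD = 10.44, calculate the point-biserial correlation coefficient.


q = 1 - p = 0.33
rpb = ((M1 - M0) / SD) * sqrt(p * q)
rpb = ((60.65 - 47.23) / 10.44) * sqrt(0.67 * 0.33)
rpb = 0.6044

0.6044


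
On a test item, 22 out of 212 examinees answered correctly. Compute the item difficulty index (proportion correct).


Item difficulty p = number correct / total examinees
p = 22 / 212
p = 0.1038

0.1038


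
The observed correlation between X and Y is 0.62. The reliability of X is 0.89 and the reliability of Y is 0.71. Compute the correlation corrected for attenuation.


r_corrected = rxy / sqrt(rxx * ryy)
= 0.62 / sqrt(0.89 * 0.71)
= 0.62 / sqrt(0.6319)
= 0.62 / 0.794921
r_corrected = 0.78

0.78


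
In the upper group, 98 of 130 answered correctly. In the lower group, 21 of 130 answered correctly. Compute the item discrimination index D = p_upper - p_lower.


p_upper = 98/130 = 0.7538
p_lower = 21/130 = 0.1615
D = 0.7538 - 0.1615 = 0.5923

0.5923


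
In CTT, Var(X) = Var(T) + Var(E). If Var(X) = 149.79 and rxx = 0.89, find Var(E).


var_true = rxx * var_obs = 0.89 * 149.79 = 133.3131
var_error = var_obs - var_true
var_error = 149.79 - 133.3131
var_error = 16.4769

16.4769


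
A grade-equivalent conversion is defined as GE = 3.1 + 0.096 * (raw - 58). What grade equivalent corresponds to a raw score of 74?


raw - median = 74 - 58 = 16
slope * diff = 0.096 * 16 = 1.536
GE = 3.1 + 1.536
GE = 4.636

4.636


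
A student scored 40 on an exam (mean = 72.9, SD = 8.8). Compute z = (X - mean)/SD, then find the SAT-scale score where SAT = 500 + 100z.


z = (X - mean) / SD = (40 - 72.9) / 8.8
z = -32.9 / 8.8
z = -3.7386
SAT-scale = SAT = 500 + 100z
Carry z at full precision (z = -32.9 / 8.8) into the conversion:
SAT-scale = 500 + 100 * (-32.9 / 8.8) = 500 + -3290 / 8.8
SAT-scale = 500 + -373.8636
SAT-scale = 126.1364

126.1364


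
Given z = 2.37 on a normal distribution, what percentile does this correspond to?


CDF(z) = 0.5 * (1 + erf(z/sqrt(2)))
erf(1.6758) = 0.9822
CDF = 0.9911
Percentile rank = 0.9911 * 100 = 99.11

99.11


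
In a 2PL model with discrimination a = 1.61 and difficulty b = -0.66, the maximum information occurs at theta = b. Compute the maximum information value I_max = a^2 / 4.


For 2PL, max info at theta = b = -0.66
I_max = a^2 / 4 = 1.61^2 / 4
= 2.5921 / 4
I_max = 0.648

0.648


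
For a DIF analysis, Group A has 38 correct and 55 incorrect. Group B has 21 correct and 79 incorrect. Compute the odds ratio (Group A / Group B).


Odds_A = 38/55 = 0.6909
Odds_B = 21/79 = 0.2658
OR = Odds_A / Odds_B = 0.6909 / 0.2658
Exactly, OR = (38 * 79) / (55 * 21) = 3002 / 1155
OR = 2.5991

2.5991


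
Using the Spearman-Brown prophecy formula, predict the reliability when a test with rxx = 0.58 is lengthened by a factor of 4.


r_new = (n * rxx) / (1 + (n-1) * rxx)
r_new = (4 * 0.58) / (1 + 3 * 0.58)
r_new = 2.32 / 2.74
r_new = 0.8467

0.8467


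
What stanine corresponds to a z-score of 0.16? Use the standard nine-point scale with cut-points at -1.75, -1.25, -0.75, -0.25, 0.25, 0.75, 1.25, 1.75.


Stanine boundaries: [-1.75, -1.25, -0.75, -0.25, 0.25, 0.75, 1.25, 1.75]
z = 0.16
Check each boundary:
  z >= -1.75 -> could be stanine 2
  z >= -1.25 -> could be stanine 3
  z >= -0.75 -> could be stanine 4
  z >= -0.25 -> could be stanine 5
  z < 0.25
  z < 0.75
  z < 1.25
  z < 1.75
Highest qualifying boundary gives stanine = 5

5


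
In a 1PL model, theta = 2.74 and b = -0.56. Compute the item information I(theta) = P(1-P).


P = 1/(1+exp(-(2.74--0.56))) = 0.9644
I = P*(1-P) = 0.9644 * 0.0356
I = 0.0343

0.0343


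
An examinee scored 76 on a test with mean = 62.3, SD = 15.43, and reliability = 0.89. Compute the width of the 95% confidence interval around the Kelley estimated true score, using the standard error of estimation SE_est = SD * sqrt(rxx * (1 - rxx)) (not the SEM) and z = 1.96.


True score estimate = 0.89*76 + 0.11*62.3 = 74.493
SE_est = SD * sqrt(rxx * (1 - rxx)) = 15.43 * sqrt(0.89 * 0.11) = 15.43 * sqrt(0.0979) = 4.827889
CI = T_est +/- z * SE_est, so width = 2 * z * SE_est = 2 * 1.96 * 4.827889
Width = 18.9253

18.9253


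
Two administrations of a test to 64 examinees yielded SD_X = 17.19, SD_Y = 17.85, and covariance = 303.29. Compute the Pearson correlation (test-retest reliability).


r = cov(X,Y) / (SD_X * SD_Y)
r = 303.29 / (17.19 * 17.85)
r = 303.29 / 306.8415
r = 0.9884

0.9884


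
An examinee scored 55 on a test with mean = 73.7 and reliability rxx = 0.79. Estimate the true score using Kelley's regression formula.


T_est = rxx * X + (1 - rxx) * mean
T_est = 0.79 * 55 + 0.21 * 73.7
T_est = 43.45 + 15.477
T_est = 58.927

58.927


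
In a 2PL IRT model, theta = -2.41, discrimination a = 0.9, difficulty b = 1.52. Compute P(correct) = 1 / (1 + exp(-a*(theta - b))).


a*(theta - b) = 0.9 * (-2.41 - 1.52) = -3.537
exp(--3.537) = 34.3637
P = 1 / (1 + 34.3637)
P = 0.0283

0.0283


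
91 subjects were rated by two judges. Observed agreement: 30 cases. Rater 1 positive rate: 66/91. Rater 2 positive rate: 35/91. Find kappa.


P_o = 30/91 = 0.32967
P_e = (66*35 + 25*56) / 8281 = 0.448014
kappa = (P_o - P_e) / (1 - P_e)
kappa = (0.32967 - 0.448014) / (1 - 0.448014)
kappa = -0.2144

-0.2144


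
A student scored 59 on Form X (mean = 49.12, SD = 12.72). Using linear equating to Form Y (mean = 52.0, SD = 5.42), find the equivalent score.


slope = SD_Y / SD_X = 5.42 / 12.72 ~ 0.4261
intercept = mean_Y - slope * mean_X = 52.0 - (5.42 / 12.72) * 49.12 ~ 31.0699
Y = slope * X + intercept. To avoid rounding drift from the rounded slope/intercept, evaluate the equivalent form Y = mean_Y + SD_Y * (X - mean_X) / SD_X at full precision:
Y = 52.0 + 5.42 * (59 - 49.12) / 12.72
Y = 52.0 + 5.42 * 9.88 / 12.72
Y = 52.0 + 53.5496 / 12.72
Y = 52.0 + 4.2099
Y = 56.2099

56.2099


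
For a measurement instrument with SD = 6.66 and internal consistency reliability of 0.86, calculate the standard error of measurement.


SEM = SD * sqrt(1 - rxx)
SEM = 6.66 * sqrt(1 - 0.86)
SEM = 6.66 * sqrt(0.14) = 6.66 * 0.374166
SEM = 2.4919

2.4919


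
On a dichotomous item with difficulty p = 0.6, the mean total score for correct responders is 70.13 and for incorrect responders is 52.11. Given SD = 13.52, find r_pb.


q = 1 - p = 0.4
rpb = ((M1 - M0) / SD) * sqrt(p * q)
rpb = ((70.13 - 52.11) / 13.52) * sqrt(0.6 * 0.4)
rpb = 0.653

0.653


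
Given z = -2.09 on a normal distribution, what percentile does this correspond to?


CDF(z) = 0.5 * (1 + erf(z/sqrt(2)))
erf(-1.4779) = -0.9634
CDF = 0.0183
Percentile rank = 0.0183 * 100 = 1.83

1.83


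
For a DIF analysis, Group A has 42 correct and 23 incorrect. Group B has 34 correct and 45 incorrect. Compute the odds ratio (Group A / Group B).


Odds_A = 42/23 = 1.8261
Odds_B = 34/45 = 0.7556
OR = Odds_A / Odds_B = 1.8261 / 0.7556
Exactly, OR = (42 * 45) / (23 * 34) = 1890 / 782
OR = 2.4169

2.4169


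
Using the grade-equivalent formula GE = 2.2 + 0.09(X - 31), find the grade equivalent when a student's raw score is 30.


raw - median = 30 - 31 = -1
slope * diff = 0.09 * -1 = -0.09
GE = 2.2 + -0.09
GE = 2.11

2.11


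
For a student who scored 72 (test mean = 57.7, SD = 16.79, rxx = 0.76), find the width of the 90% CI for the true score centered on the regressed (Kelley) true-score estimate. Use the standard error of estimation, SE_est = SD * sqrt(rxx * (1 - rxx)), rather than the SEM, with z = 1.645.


True score estimate = 0.76*72 + 0.24*57.7 = 68.568
SE_est = SD * sqrt(rxx * (1 - rxx)) = 16.79 * sqrt(0.76 * 0.24) = 16.79 * sqrt(0.1824) = 7.170726
CI = T_est +/- z * SE_est, so width = 2 * z * SE_est = 2 * 1.645 * 7.170726
Width = 23.5917

23.5917


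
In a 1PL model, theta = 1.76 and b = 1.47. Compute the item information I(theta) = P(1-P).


P = 1/(1+exp(-(1.76-1.47))) = 0.572
I = P*(1-P) = 0.572 * 0.428
I = 0.2448

0.2448


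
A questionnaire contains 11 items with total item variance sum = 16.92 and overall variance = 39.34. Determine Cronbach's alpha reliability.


alpha = (k/(k-1)) * (1 - sum(si^2)/s_total^2)
= (11/10) * (1 - 16.92/39.34)
alpha = 0.6269

0.6269


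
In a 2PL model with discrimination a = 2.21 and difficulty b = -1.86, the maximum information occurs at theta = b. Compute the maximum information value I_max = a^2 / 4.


For 2PL, max info at theta = b = -1.86
I_max = a^2 / 4 = 2.21^2 / 4
= 4.8841 / 4
I_max = 1.221

1.221


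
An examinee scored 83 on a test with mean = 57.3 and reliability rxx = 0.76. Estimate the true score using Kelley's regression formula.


T_est = rxx * X + (1 - rxx) * mean
T_est = 0.76 * 83 + 0.24 * 57.3
T_est = 63.08 + 13.752
T_est = 76.832

76.832


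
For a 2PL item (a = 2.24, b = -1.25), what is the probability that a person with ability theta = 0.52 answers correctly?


a*(theta - b) = 2.24 * (0.52 - -1.25) = 3.9648
exp(-3.9648) = 0.019
P = 1 / (1 + 0.019)
P = 0.9814

0.9814


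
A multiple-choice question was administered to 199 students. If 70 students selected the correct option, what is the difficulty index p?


Item difficulty p = number correct / total examinees
p = 70 / 199
p = 0.3518

0.3518


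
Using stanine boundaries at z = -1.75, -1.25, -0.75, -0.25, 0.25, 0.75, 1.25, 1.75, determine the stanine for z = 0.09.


Stanine boundaries: [-1.75, -1.25, -0.75, -0.25, 0.25, 0.75, 1.25, 1.75]
z = 0.09
Check each boundary:
  z >= -1.75 -> could be stanine 2
  z >= -1.25 -> could be stanine 3
  z >= -0.75 -> could be stanine 4
  z >= -0.25 -> could be stanine 5
  z < 0.25
  z < 0.75
  z < 1.25
  z < 1.75
Highest qualifying boundary gives stanine = 5

5


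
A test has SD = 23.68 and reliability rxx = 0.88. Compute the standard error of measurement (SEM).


SEM = SD * sqrt(1 - rxx)
SEM = 23.68 * sqrt(1 - 0.88)
SEM = 23.68 * sqrt(0.12) = 23.68 * 0.34641
SEM = 8.203

8.203


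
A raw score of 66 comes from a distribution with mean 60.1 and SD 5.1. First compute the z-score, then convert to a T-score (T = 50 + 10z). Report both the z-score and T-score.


z = (X - mean) / SD = (66 - 60.1) / 5.1
z = 5.9 / 5.1
z = 1.1569
T-score = T = 50 + 10z
Carry z at full precision (z = 5.9 / 5.1) into the conversion:
T-score = 50 + 10 * (5.9 / 5.1) = 50 + 59 / 5.1
T-score = 50 + 11.5686
T-score = 61.5686

61.5686


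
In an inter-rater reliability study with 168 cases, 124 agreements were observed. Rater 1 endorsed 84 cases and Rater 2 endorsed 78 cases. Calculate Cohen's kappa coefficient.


P_o = 124/168 = 0.738095
P_e = (84*78 + 84*90) / 28224 = 0.5
kappa = (P_o - P_e) / (1 - P_e)
kappa = (0.738095 - 0.5) / (1 - 0.5)
kappa = 0.4762

0.4762


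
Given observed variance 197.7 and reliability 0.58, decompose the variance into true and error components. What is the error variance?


var_true = rxx * var_obs = 0.58 * 197.7 = 114.666
var_error = var_obs - var_true
var_error = 197.7 - 114.666
var_error = 83.034

83.034


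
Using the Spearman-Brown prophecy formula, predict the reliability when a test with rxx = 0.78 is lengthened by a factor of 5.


r_new = (n * rxx) / (1 + (n-1) * rxx)
r_new = (5 * 0.78) / (1 + 4 * 0.78)
r_new = 3.9 / 4.12
r_new = 0.9466

0.9466


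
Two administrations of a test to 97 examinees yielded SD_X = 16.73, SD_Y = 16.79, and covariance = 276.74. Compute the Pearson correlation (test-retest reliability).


r = cov(X,Y) / (SD_X * SD_Y)
r = 276.74 / (16.73 * 16.79)
r = 276.74 / 280.8967
r = 0.9852

0.9852


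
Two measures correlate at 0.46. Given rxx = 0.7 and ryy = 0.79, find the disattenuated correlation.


r_corrected = rxy / sqrt(rxx * ryy)
= 0.46 / sqrt(0.7 * 0.79)
= 0.46 / sqrt(0.553)
= 0.46 / 0.74364
r_corrected = 0.6186

0.6186


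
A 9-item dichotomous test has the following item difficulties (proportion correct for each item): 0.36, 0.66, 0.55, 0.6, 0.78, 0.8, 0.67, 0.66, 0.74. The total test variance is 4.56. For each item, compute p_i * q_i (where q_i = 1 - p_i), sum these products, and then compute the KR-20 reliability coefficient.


For each item, compute p_i * q_i:
  Item 1: 0.36 * 0.64 = 0.2304
  Item 2: 0.66 * 0.34 = 0.2244
  Item 3: 0.55 * 0.45 = 0.2475
  Item 4: 0.6 * 0.4 = 0.24
  Item 5: 0.78 * 0.22 = 0.1716
  Item 6: 0.8 * 0.2 = 0.16
  Item 7: 0.67 * 0.33 = 0.2211
  Item 8: 0.66 * 0.34 = 0.2244
  Item 9: 0.74 * 0.26 = 0.1924
Sum(p_i * q_i) = 0.2304 + 0.2244 + 0.2475 + 0.24 + 0.1716 + 0.16 + 0.2211 + 0.2244 + 0.1924 = 1.9118
KR-20 = (k/(k-1)) * (1 - Sum(p_i*q_i) / Var_total)
= (9/8) * (1 - 1.9118/4.56)
= 1.125 * 0.5807
KR-20 = 0.6533

0.6533


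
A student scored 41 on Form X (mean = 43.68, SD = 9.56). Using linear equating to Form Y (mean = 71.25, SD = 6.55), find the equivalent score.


slope = SD_Y / SD_X = 6.55 / 9.56 ~ 0.6851
intercept = mean_Y - slope * mean_X = 71.25 - (6.55 / 9.56) * 43.68 ~ 41.3228
Y = slope * X + intercept. To avoid rounding drift from the rounded slope/intercept, evaluate the equivalent form Y = mean_Y + SD_Y * (X - mean_X) / SD_X at full precision:
Y = 71.25 + 6.55 * (41 - 43.68) / 9.56
Y = 71.25 - 6.55 * 2.68 / 9.56
Y = 71.25 - 17.554 / 9.56
Y = 71.25 - 1.8362
Y = 69.4138

69.4138


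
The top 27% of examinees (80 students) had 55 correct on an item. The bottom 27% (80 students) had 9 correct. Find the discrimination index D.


p_upper = 55/80 = 0.6875
p_lower = 9/80 = 0.1125
D = 0.6875 - 0.1125 = 0.575

0.575


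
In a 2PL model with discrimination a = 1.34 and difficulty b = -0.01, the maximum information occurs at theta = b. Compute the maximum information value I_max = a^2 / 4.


For 2PL, max info at theta = b = -0.01
I_max = a^2 / 4 = 1.34^2 / 4
= 1.7956 / 4
I_max = 0.4489

0.4489


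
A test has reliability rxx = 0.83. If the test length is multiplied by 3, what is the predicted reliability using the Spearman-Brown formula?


r_new = (n * rxx) / (1 + (n-1) * rxx)
r_new = (3 * 0.83) / (1 + 2 * 0.83)
r_new = 2.49 / 2.66
r_new = 0.9361

0.9361


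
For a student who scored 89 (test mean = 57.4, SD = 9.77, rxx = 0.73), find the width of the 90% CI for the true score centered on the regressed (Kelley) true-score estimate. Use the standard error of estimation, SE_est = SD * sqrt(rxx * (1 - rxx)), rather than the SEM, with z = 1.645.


True score estimate = 0.73*89 + 0.27*57.4 = 80.468
SE_est = SD * sqrt(rxx * (1 - rxx)) = 9.77 * sqrt(0.73 * 0.27) = 9.77 * sqrt(0.1971) = 4.337484
CI = T_est +/- z * SE_est, so width = 2 * z * SE_est = 2 * 1.645 * 4.337484
Width = 14.2703

14.2703


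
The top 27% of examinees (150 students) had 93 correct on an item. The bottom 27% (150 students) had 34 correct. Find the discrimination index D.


p_upper = 93/150 = 0.62
p_lower = 34/150 = 0.2267
D = 0.62 - 0.2267 = 0.3933

0.3933


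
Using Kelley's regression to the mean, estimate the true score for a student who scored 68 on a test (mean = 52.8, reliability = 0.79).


T_est = rxx * X + (1 - rxx) * mean
T_est = 0.79 * 68 + 0.21 * 52.8
T_est = 53.72 + 11.088
T_est = 64.808

64.808


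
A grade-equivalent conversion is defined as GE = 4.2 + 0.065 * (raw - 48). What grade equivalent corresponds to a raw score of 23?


raw - median = 23 - 48 = -25
slope * diff = 0.065 * -25 = -1.625
GE = 4.2 + -1.625
GE = 2.575

2.575


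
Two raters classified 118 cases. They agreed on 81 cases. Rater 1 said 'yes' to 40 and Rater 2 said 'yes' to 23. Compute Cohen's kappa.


P_o = 81/118 = 0.686441
P_e = (40*23 + 78*95) / 13924 = 0.598248
kappa = (P_o - P_e) / (1 - P_e)
kappa = (0.686441 - 0.598248) / (1 - 0.598248)
kappa = 0.2195

0.2195


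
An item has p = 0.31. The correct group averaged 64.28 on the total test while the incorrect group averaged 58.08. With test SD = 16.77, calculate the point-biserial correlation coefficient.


q = 1 - p = 0.69
rpb = ((M1 - M0) / SD) * sqrt(p * q)
rpb = ((64.28 - 58.08) / 16.77) * sqrt(0.31 * 0.69)
rpb = 0.171

0.171


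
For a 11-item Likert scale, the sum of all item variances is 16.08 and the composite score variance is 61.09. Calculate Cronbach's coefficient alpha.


alpha = (k/(k-1)) * (1 - sum(si^2)/s_total^2)
= (11/10) * (1 - 16.08/61.09)
alpha = 0.8105

0.8105


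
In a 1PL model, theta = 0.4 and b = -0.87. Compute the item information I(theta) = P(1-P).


P = 1/(1+exp(-(0.4--0.87))) = 0.7807
I = P*(1-P) = 0.7807 * 0.2193
I = 0.1712

0.1712


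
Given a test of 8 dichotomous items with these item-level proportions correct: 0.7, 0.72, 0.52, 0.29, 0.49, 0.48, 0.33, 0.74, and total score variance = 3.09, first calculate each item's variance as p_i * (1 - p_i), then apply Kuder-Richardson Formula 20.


For each item, compute p_i * q_i:
  Item 1: 0.7 * 0.3 = 0.21
  Item 2: 0.72 * 0.28 = 0.2016
  Item 3: 0.52 * 0.48 = 0.2496
  Item 4: 0.29 * 0.71 = 0.2059
  Item 5: 0.49 * 0.51 = 0.2499
  Item 6: 0.48 * 0.52 = 0.2496
  Item 7: 0.33 * 0.67 = 0.2211
  Item 8: 0.74 * 0.26 = 0.1924
Sum(p_i * q_i) = 0.21 + 0.2016 + 0.2496 + 0.2059 + 0.2499 + 0.2496 + 0.2211 + 0.1924 = 1.7801
KR-20 = (k/(k-1)) * (1 - Sum(p_i*q_i) / Var_total)
= (8/7) * (1 - 1.7801/3.09)
= 1.1429 * 0.4239
KR-20 = 0.4845

0.4845


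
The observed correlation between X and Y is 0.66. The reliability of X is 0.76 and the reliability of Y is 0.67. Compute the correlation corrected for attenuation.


r_corrected = rxy / sqrt(rxx * ryy)
= 0.66 / sqrt(0.76 * 0.67)
= 0.66 / sqrt(0.5092)
= 0.66 / 0.713583
r_corrected = 0.9249

0.9249


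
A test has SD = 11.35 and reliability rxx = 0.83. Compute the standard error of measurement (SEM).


SEM = SD * sqrt(1 - rxx)
SEM = 11.35 * sqrt(1 - 0.83)
SEM = 11.35 * sqrt(0.17) = 11.35 * 0.412311
SEM = 4.6797

4.6797


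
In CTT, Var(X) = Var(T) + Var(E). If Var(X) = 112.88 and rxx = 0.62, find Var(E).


var_true = rxx * var_obs = 0.62 * 112.88 = 69.9856
var_error = var_obs - var_true
var_error = 112.88 - 69.9856
var_error = 42.8944

42.8944


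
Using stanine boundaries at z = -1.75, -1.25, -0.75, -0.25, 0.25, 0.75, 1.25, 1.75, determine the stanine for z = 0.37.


Stanine boundaries: [-1.75, -1.25, -0.75, -0.25, 0.25, 0.75, 1.25, 1.75]
z = 0.37
Check each boundary:
  z >= -1.75 -> could be stanine 2
  z >= -1.25 -> could be stanine 3
  z >= -0.75 -> could be stanine 4
  z >= -0.25 -> could be stanine 5
  z >= 0.25 -> could be stanine 6
  z < 0.75
  z < 1.25
  z < 1.75
Highest qualifying boundary gives stanine = 6

6


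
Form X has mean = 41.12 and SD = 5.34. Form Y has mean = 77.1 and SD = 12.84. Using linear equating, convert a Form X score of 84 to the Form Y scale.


slope = SD_Y / SD_X = 12.84 / 5.34 ~ 2.4045
intercept = mean_Y - slope * mean_X = 77.1 - (12.84 / 5.34) * 41.12 ~ -21.7728
Y = slope * X + intercept. To avoid rounding drift from the rounded slope/intercept, evaluate the equivalent form Y = mean_Y + SD_Y * (X - mean_X) / SD_X at full precision:
Y = 77.1 + 12.84 * (84 - 41.12) / 5.34
Y = 77.1 + 12.84 * 42.88 / 5.34
Y = 77.1 + 550.5792 / 5.34
Y = 77.1 + 103.1047
Y = 180.2047

180.2047


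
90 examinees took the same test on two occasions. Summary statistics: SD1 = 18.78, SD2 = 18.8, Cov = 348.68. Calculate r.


r = cov(X,Y) / (SD_X * SD_Y)
r = 348.68 / (18.78 * 18.8)
r = 348.68 / 353.064
r = 0.9876

0.9876


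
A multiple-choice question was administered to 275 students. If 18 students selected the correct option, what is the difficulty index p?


Item difficulty p = number correct / total examinees
p = 18 / 275
p = 0.0655

0.0655


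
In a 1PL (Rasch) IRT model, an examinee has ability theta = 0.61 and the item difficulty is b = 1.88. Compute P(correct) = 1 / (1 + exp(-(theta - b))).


theta - b = 0.61 - 1.88 = -1.27
exp(-(theta - b)) = exp(1.27) = 3.5609
P = 1 / (1 + 3.5609)
P = 0.2193

0.2193


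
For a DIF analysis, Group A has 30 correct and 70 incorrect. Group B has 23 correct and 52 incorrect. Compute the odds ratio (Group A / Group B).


Odds_A = 30/70 = 0.4286
Odds_B = 23/52 = 0.4423
OR = Odds_A / Odds_B = 0.4286 / 0.4423
Exactly, OR = (30 * 52) / (70 * 23) = 1560 / 1610
OR = 0.9689

0.9689


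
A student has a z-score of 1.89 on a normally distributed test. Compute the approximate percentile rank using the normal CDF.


CDF(z) = 0.5 * (1 + erf(z/sqrt(2)))
erf(1.3364) = 0.9412
CDF = 0.9706
Percentile rank = 0.9706 * 100 = 97.06

97.06


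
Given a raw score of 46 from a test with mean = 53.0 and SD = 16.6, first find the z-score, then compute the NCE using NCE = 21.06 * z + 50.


z = (X - mean) / SD = (46 - 53.0) / 16.6
z = -7.0 / 16.6
z = -0.4217
NCE = NCE = 21.06z + 50
Carry z at full precision (z = -7.0 / 16.6) into the conversion:
NCE = 21.06 * (-7.0 / 16.6) + 50 = -147.42 / 16.6 + 50
NCE = -8.8807 + 50
NCE = 41.1193

41.1193


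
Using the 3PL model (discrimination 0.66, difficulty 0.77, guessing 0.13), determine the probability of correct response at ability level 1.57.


logit = 0.66*(1.57 - 0.77) = 0.528
P* = 1/(1 + exp(-0.528)) = 0.629
P = 0.13 + (1 - 0.13) * 0.629
P = 0.6772

0.6772


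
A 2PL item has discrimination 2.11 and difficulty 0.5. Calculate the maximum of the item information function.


For 2PL, max info at theta = b = 0.5
I_max = a^2 / 4 = 2.11^2 / 4
= 4.4521 / 4
I_max = 1.113

1.113


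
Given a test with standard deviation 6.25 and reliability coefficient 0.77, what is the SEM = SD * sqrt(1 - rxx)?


SEM = SD * sqrt(1 - rxx)
SEM = 6.25 * sqrt(1 - 0.77)
SEM = 6.25 * sqrt(0.23) = 6.25 * 0.479583
SEM = 2.9974

2.9974


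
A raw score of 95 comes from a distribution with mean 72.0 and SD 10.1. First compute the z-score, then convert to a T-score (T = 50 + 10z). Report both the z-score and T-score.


z = (X - mean) / SD = (95 - 72.0) / 10.1
z = 23.0 / 10.1
z = 2.2772
T-score = T = 50 + 10z
Carry z at full precision (z = 23.0 / 10.1) into the conversion:
T-score = 50 + 10 * (23.0 / 10.1) = 50 + 230 / 10.1
T-score = 50 + 22.7723
T-score = 72.7723

72.7723


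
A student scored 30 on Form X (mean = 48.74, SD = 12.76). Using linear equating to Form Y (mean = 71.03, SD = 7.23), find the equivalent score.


slope = SD_Y / SD_X = 7.23 / 12.76 ~ 0.5666
intercept = mean_Y - slope * mean_X = 71.03 - (7.23 / 12.76) * 48.74 ~ 43.4132
Y = slope * X + intercept. To avoid rounding drift from the rounded slope/intercept, evaluate the equivalent form Y = mean_Y + SD_Y * (X - mean_X) / SD_X at full precision:
Y = 71.03 + 7.23 * (30 - 48.74) / 12.76
Y = 71.03 - 7.23 * 18.74 / 12.76
Y = 71.03 - 135.4902 / 12.76
Y = 71.03 - 10.6184
Y = 60.4116

60.4116


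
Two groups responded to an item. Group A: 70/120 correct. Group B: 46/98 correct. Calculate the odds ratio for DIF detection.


Odds_A = 70/50 = 1.4
Odds_B = 46/52 = 0.8846
OR = Odds_A / Odds_B = 1.4 / 0.8846
Exactly, OR = (70 * 52) / (50 * 46) = 3640 / 2300
OR = 1.5826

1.5826


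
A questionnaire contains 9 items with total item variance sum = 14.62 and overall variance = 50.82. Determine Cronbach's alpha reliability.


alpha = (k/(k-1)) * (1 - sum(si^2)/s_total^2)
= (9/8) * (1 - 14.62/50.82)
alpha = 0.8014

0.8014


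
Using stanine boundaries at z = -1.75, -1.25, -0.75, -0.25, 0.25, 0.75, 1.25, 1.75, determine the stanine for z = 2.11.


Stanine boundaries: [-1.75, -1.25, -0.75, -0.25, 0.25, 0.75, 1.25, 1.75]
z = 2.11
Check each boundary:
  z >= -1.75 -> could be stanine 2
  z >= -1.25 -> could be stanine 3
  z >= -0.75 -> could be stanine 4
  z >= -0.25 -> could be stanine 5
  z >= 0.25 -> could be stanine 6
  z >= 0.75 -> could be stanine 7
  z >= 1.25 -> could be stanine 8
  z >= 1.75 -> could be stanine 9
Highest qualifying boundary gives stanine = 9

9


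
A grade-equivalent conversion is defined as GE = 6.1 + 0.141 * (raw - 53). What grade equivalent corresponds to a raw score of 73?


raw - median = 73 - 53 = 20
slope * diff = 0.141 * 20 = 2.82
GE = 6.1 + 2.82
GE = 8.92

8.92


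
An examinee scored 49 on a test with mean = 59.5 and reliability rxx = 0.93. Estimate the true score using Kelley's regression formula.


T_est = rxx * X + (1 - rxx) * mean
T_est = 0.93 * 49 + 0.07 * 59.5
T_est = 45.57 + 4.165
T_est = 49.735

49.735


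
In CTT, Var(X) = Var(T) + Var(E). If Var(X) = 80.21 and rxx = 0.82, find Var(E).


var_true = rxx * var_obs = 0.82 * 80.21 = 65.7722
var_error = var_obs - var_true
var_error = 80.21 - 65.7722
var_error = 14.4378

14.4378


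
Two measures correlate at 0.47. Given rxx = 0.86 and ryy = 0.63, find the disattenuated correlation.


r_corrected = rxy / sqrt(rxx * ryy)
= 0.47 / sqrt(0.86 * 0.63)
= 0.47 / sqrt(0.5418)
= 0.47 / 0.736071
r_corrected = 0.6385

0.6385


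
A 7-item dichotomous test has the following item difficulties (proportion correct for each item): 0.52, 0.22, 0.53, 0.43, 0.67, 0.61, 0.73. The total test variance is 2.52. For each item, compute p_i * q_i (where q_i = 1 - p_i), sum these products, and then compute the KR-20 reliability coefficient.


For each item, compute p_i * q_i:
  Item 1: 0.52 * 0.48 = 0.2496
  Item 2: 0.22 * 0.78 = 0.1716
  Item 3: 0.53 * 0.47 = 0.2491
  Item 4: 0.43 * 0.57 = 0.2451
  Item 5: 0.67 * 0.33 = 0.2211
  Item 6: 0.61 * 0.39 = 0.2379
  Item 7: 0.73 * 0.27 = 0.1971
Sum(p_i * q_i) = 0.2496 + 0.1716 + 0.2491 + 0.2451 + 0.2211 + 0.2379 + 0.1971 = 1.5715
KR-20 = (k/(k-1)) * (1 - Sum(p_i*q_i) / Var_total)
= (7/6) * (1 - 1.5715/2.52)
= 1.1667 * 0.3764
KR-20 = 0.4391

0.4391


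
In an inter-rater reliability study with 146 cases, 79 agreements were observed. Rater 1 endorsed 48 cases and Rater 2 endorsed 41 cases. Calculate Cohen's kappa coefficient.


P_o = 79/146 = 0.541096
P_e = (48*41 + 98*105) / 21316 = 0.575061
kappa = (P_o - P_e) / (1 - P_e)
kappa = (0.541096 - 0.575061) / (1 - 0.575061)
kappa = -0.0799

-0.0799


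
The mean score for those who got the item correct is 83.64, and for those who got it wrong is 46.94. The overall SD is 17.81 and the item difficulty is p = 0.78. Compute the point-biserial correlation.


q = 1 - p = 0.22
rpb = ((M1 - M0) / SD) * sqrt(p * q)
rpb = ((83.64 - 46.94) / 17.81) * sqrt(0.78 * 0.22)
rpb = 0.8536

0.8536


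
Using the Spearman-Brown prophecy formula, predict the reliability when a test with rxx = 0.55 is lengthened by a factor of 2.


r_new = (n * rxx) / (1 + (n-1) * rxx)
r_new = (2 * 0.55) / (1 + 1 * 0.55)
r_new = 1.1 / 1.55
r_new = 0.7097

0.7097


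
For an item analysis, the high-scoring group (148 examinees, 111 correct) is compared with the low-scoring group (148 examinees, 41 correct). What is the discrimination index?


p_upper = 111/148 = 0.75
p_lower = 41/148 = 0.277
D = 0.75 - 0.277 = 0.473

0.473


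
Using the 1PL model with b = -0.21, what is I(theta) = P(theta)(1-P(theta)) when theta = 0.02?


P = 1/(1+exp(-(0.02--0.21))) = 0.5572
I = P*(1-P) = 0.5572 * 0.4428
I = 0.2467

0.2467


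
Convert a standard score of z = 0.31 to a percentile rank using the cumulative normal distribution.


CDF(z) = 0.5 * (1 + erf(z/sqrt(2)))
erf(0.2192) = 0.2434
CDF = 0.6217
Percentile rank = 0.6217 * 100 = 62.17

62.17


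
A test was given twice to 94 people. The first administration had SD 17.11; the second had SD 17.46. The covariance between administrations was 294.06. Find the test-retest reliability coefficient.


r = cov(X,Y) / (SD_X * SD_Y)
r = 294.06 / (17.11 * 17.46)
r = 294.06 / 298.7406
r = 0.9843

0.9843


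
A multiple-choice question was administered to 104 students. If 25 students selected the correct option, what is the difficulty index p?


Item difficulty p = number correct / total examinees
p = 25 / 104
p = 0.2404

0.2404


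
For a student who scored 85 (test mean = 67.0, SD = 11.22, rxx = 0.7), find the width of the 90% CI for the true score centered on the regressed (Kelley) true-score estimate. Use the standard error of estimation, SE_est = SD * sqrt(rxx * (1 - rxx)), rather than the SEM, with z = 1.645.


True score estimate = 0.7*85 + 0.3*67.0 = 79.6
SE_est = SD * sqrt(rxx * (1 - rxx)) = 11.22 * sqrt(0.7 * 0.3) = 11.22 * sqrt(0.21) = 5.14165
CI = T_est +/- z * SE_est, so width = 2 * z * SE_est = 2 * 1.645 * 5.14165
Width = 16.916

16.916


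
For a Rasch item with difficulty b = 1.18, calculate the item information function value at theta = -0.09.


P = 1/(1+exp(-(-0.09-1.18))) = 0.2193
I = P*(1-P) = 0.2193 * 0.7807
I = 0.1712

0.1712


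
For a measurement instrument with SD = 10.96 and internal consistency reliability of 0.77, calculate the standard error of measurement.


SEM = SD * sqrt(1 - rxx)
SEM = 10.96 * sqrt(1 - 0.77)
SEM = 10.96 * sqrt(0.23) = 10.96 * 0.479583
SEM = 5.2562

5.2562


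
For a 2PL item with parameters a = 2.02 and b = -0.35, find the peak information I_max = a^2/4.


For 2PL, max info at theta = b = -0.35
I_max = a^2 / 4 = 2.02^2 / 4
= 4.0804 / 4
I_max = 1.0201

1.0201


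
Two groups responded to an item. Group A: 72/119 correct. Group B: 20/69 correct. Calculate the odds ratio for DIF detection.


Odds_A = 72/47 = 1.5319
Odds_B = 20/49 = 0.4082
OR = Odds_A / Odds_B = 1.5319 / 0.4082
Exactly, OR = (72 * 49) / (47 * 20) = 3528 / 940
OR = 3.7532

3.7532


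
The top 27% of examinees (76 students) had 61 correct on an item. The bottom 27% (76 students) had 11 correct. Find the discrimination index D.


p_upper = 61/76 = 0.8026
p_lower = 11/76 = 0.1447
D = 0.8026 - 0.1447 = 0.6579

0.6579


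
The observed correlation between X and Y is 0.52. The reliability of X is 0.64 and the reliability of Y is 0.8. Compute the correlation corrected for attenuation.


r_corrected = rxy / sqrt(rxx * ryy)
= 0.52 / sqrt(0.64 * 0.8)
= 0.52 / sqrt(0.512)
= 0.52 / 0.715542
r_corrected = 0.7267

0.7267


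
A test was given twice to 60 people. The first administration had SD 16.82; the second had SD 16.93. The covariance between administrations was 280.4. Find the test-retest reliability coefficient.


r = cov(X,Y) / (SD_X * SD_Y)
r = 280.4 / (16.82 * 16.93)
r = 280.4 / 284.7626
r = 0.9847

0.9847


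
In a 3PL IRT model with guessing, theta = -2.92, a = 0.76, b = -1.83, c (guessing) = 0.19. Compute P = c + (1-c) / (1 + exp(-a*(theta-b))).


logit = 0.76*(-2.92 - -1.83) = -0.8284
P* = 1/(1 + exp(--0.8284)) = 0.304
P = 0.19 + (1 - 0.19) * 0.304
P = 0.4362

0.4362


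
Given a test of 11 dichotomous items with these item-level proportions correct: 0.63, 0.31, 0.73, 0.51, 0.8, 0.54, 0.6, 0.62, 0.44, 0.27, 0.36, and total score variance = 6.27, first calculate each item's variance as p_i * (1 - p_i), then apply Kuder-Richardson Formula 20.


For each item, compute p_i * q_i:
  Item 1: 0.63 * 0.37 = 0.2331
  Item 2: 0.31 * 0.69 = 0.2139
  Item 3: 0.73 * 0.27 = 0.1971
  Item 4: 0.51 * 0.49 = 0.2499
  Item 5: 0.8 * 0.2 = 0.16
  Item 6: 0.54 * 0.46 = 0.2484
  Item 7: 0.6 * 0.4 = 0.24
  Item 8: 0.62 * 0.38 = 0.2356
  Item 9: 0.44 * 0.56 = 0.2464
  Item 10: 0.27 * 0.73 = 0.1971
  Item 11: 0.36 * 0.64 = 0.2304
Sum(p_i * q_i) = 0.2331 + 0.2139 + 0.1971 + 0.2499 + 0.16 + 0.2484 + 0.24 + 0.2356 + 0.2464 + 0.1971 + 0.2304 = 2.4519
KR-20 = (k/(k-1)) * (1 - Sum(p_i*q_i) / Var_total)
= (11/10) * (1 - 2.4519/6.27)
= 1.1 * 0.6089
KR-20 = 0.6698

0.6698


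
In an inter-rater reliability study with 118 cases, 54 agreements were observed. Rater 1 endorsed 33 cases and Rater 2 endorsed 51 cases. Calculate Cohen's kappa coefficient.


P_o = 54/118 = 0.457627
P_e = (33*51 + 85*67) / 13924 = 0.529876
kappa = (P_o - P_e) / (1 - P_e)
kappa = (0.457627 - 0.529876) / (1 - 0.529876)
kappa = -0.1537

-0.1537


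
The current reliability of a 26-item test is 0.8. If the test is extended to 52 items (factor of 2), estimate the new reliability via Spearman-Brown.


r_new = (n * rxx) / (1 + (n-1) * rxx)
r_new = (2 * 0.8) / (1 + 1 * 0.8)
r_new = 1.6 / 1.8
r_new = 0.8889

0.8889


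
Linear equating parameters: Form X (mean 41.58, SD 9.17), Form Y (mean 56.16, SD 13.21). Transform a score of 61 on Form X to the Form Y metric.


slope = SD_Y / SD_X = 13.21 / 9.17 ~ 1.4406
intercept = mean_Y - slope * mean_X = 56.16 - (13.21 / 9.17) * 41.58 ~ -3.7388
Y = slope * X + intercept. To avoid rounding drift from the rounded slope/intercept, evaluate the equivalent form Y = mean_Y + SD_Y * (X - mean_X) / SD_X at full precision:
Y = 56.16 + 13.21 * (61 - 41.58) / 9.17
Y = 56.16 + 13.21 * 19.42 / 9.17
Y = 56.16 + 256.5382 / 9.17
Y = 56.16 + 27.9758
Y = 84.1358

84.1358


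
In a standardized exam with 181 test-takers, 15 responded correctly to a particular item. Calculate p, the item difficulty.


Item difficulty p = number correct / total examinees
p = 15 / 181
p = 0.0829

0.0829


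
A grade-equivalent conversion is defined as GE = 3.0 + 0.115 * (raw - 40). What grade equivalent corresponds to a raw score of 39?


raw - median = 39 - 40 = -1
slope * diff = 0.115 * -1 = -0.115
GE = 3.0 + -0.115
GE = 2.885

2.885


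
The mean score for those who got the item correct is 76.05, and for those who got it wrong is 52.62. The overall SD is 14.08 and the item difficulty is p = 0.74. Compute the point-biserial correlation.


q = 1 - p = 0.26
rpb = ((M1 - M0) / SD) * sqrt(p * q)
rpb = ((76.05 - 52.62) / 14.08) * sqrt(0.74 * 0.26)
rpb = 0.7299

0.7299


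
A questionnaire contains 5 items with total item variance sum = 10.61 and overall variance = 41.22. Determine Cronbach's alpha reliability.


alpha = (k/(k-1)) * (1 - sum(si^2)/s_total^2)
= (5/4) * (1 - 10.61/41.22)
alpha = 0.9283

0.9283


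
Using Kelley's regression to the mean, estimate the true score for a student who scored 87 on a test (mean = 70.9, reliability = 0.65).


T_est = rxx * X + (1 - rxx) * mean
T_est = 0.65 * 87 + 0.35 * 70.9
T_est = 56.55 + 24.815
T_est = 81.365

81.365


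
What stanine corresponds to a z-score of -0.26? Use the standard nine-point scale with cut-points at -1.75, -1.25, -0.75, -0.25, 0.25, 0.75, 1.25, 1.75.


Stanine boundaries: [-1.75, -1.25, -0.75, -0.25, 0.25, 0.75, 1.25, 1.75]
z = -0.26
Check each boundary:
  z >= -1.75 -> could be stanine 2
  z >= -1.25 -> could be stanine 3
  z >= -0.75 -> could be stanine 4
  z < -0.25
  z < 0.25
  z < 0.75
  z < 1.25
  z < 1.75
Highest qualifying boundary gives stanine = 4

4


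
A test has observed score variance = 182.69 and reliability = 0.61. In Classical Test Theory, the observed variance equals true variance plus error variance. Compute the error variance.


var_true = rxx * var_obs = 0.61 * 182.69 = 111.4409
var_error = var_obs - var_true
var_error = 182.69 - 111.4409
var_error = 71.2491

71.2491


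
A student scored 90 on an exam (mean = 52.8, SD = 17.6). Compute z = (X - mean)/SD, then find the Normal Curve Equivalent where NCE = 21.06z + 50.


z = (X - mean) / SD = (90 - 52.8) / 17.6
z = 37.2 / 17.6
z = 2.1136
NCE = NCE = 21.06z + 50
Carry z at full precision (z = 37.2 / 17.6) into the conversion:
NCE = 21.06 * (37.2 / 17.6) + 50 = 783.432 / 17.6 + 50
NCE = 44.5132 + 50
NCE = 94.5132

94.5132


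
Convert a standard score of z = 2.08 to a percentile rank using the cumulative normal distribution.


CDF(z) = 0.5 * (1 + erf(z/sqrt(2)))
erf(1.4708) = 0.9625
CDF = 0.9812
Percentile rank = 0.9812 * 100 = 98.12

98.12


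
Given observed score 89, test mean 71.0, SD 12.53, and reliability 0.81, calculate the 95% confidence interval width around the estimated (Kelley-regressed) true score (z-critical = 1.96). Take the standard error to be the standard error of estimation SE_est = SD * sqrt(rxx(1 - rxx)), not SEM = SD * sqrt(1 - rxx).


True score estimate = 0.81*89 + 0.19*71.0 = 85.58
SE_est = SD * sqrt(rxx * (1 - rxx)) = 12.53 * sqrt(0.81 * 0.19) = 12.53 * sqrt(0.1539) = 4.91553
CI = T_est +/- z * SE_est, so width = 2 * z * SE_est = 2 * 1.96 * 4.91553
Width = 19.2689

19.2689
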